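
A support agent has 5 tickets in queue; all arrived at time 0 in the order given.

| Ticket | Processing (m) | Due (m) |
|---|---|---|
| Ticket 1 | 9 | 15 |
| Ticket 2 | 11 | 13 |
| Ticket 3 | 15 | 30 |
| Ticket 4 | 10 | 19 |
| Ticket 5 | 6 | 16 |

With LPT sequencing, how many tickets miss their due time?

LPT (decreasing processing time): Ticket 3 Ticket 2 Ticket 4 Ticket 1 Ticket 5.
Ticket 3: 0→15, due 30, tardiness 0
Ticket 2: 15→26, due 13, tardiness 13
Ticket 4: 26→36, due 19, tardiness 17
Ticket 1: 36→45, due 15, tardiness 30
Ticket 5: 45→51, due 16, tardiness 35
Late tickets: 4.

4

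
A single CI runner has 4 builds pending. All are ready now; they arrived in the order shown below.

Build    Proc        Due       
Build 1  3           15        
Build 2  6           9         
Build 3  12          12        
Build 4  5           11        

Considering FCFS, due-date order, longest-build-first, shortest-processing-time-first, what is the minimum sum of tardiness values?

FIFO (arrival order): Build 1 Build 2 Build 3 Build 4.
Build 1: 0→3, due 15, tardiness 0
Build 2: 3→9, due 9, tardiness 0
Build 3: 9→21, due 12, tardiness 9
Build 4: 21→26, due 11, tardiness 15
Sum = 0+0+9+15 = 24.
EDD (increasing due date): Build 2 Build 4 Build 3 Build 1.
Build 2: 0→6, due 9, tardiness 0
Build 4: 6→11, due 11, tardiness 0
Build 3: 11→23, due 12, tardiness 11
Build 1: 23→26, due 15, tardiness 11
Sum = 0+0+11+11 = 22.
LPT (decreasing processing time): Build 3 Build 2 Build 4 Build 1.
Build 3: 0→12, due 12, tardiness 0
Build 2: 12→18, due 9, tardiness 9
Build 4: 18→23, due 11, tardiness 12
Build 1: 23→26, due 15, tardiness 11
Sum = 0+9+12+11 = 32.
SPT (increasing processing time): Build 1 Build 4 Build 2 Build 3.
Build 1: 0→3, due 15, tardiness 0
Build 4: 3→8, due 11, tardiness 0
Build 2: 8→14, due 9, tardiness 5
Build 3: 14→26, due 12, tardiness 14
Sum = 0+0+5+14 = 19.
FIFO 24, EDD 22, LPT 32, SPT 19 → minimum 19.

19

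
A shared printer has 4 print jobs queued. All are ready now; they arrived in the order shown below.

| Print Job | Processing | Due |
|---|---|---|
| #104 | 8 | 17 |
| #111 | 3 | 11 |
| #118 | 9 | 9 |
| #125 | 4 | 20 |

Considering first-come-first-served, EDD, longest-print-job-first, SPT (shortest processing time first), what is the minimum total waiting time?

FIFO (arrival order): #104 #111 #118 #125.
#104: waits 0, runs 0→8
#111: waits 8, runs 8→11
#118: waits 11, runs 11→20
#125: waits 20, runs 20→24
Sum = 0+8+11+20 = 39.
EDD (increasing due date): #118 #111 #104 #125.
#118: waits 0, runs 0→9
#111: waits 9, runs 9→12
#104: waits 12, runs 12→20
#125: waits 20, runs 20→24
Sum = 0+9+12+20 = 41.
LPT (decreasing processing time): #118 #104 #125 #111.
#118: waits 0, runs 0→9
#104: waits 9, runs 9→17
#125: waits 17, runs 17→21
#111: waits 21, runs 21→24
Sum = 0+9+17+21 = 47.
SPT (increasing processing time): #111 #125 #104 #118.
#111: waits 0, runs 0→3
#125: waits 3, runs 3→7
#104: waits 7, runs 7→15
#118: waits 15, runs 15→24
Sum = 0+3+7+15 = 25.
FIFO 39, EDD 41, LPT 47, SPT 25 → minimum 25.

25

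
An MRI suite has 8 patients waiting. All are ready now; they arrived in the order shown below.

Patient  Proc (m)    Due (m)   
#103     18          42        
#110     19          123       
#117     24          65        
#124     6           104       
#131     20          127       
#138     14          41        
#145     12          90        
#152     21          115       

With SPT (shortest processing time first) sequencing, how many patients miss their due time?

SPT (increasing processing time): #124 #145 #138 #103 #110 #131 #152 #117.
#124: 0→6, due 104, tardiness 0
#145: 6→18, due 90, tardiness 0
#138: 18→32, due 41, tardiness 0
#103: 32→50, due 42, tardiness 8
#110: 50→69, due 123, tardiness 0
#131: 69→89, due 127, tardiness 0
#152: 89→110, due 115, tardiness 0
#117: 110→134, due 65, tardiness 69
Late patients: 2.

2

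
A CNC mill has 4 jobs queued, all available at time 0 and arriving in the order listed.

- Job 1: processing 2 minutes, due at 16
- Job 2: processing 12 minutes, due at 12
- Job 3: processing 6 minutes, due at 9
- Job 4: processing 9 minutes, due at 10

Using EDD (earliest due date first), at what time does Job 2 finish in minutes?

EDD (increasing due date): Job 3 Job 4 Job 2 Job 1.
Job 3: 0→6
Job 4: 6→15
Job 2: 15→27

27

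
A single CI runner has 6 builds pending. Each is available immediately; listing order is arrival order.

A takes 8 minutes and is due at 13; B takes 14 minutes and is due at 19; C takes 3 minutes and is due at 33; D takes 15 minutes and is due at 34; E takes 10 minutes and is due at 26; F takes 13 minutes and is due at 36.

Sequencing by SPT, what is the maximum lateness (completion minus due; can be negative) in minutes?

29

SPT (increasing processing time): C A E F B D.
C: 0→3, due 33, lateness -30
A: 3→11, due 13, lateness -2
E: 11→21, due 26, lateness -5
F: 21→34, due 36, lateness -2
B: 34→48, due 19, lateness 29
D: 48→63, due 34, lateness 29
Maximum = 29.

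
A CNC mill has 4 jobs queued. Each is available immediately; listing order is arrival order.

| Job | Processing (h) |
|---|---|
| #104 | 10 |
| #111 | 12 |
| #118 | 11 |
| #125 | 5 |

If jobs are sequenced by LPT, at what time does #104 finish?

LPT (decreasing processing time): #111 #118 #104 #125.
#111: 0→12
#118: 12→23
#104: 23→33

33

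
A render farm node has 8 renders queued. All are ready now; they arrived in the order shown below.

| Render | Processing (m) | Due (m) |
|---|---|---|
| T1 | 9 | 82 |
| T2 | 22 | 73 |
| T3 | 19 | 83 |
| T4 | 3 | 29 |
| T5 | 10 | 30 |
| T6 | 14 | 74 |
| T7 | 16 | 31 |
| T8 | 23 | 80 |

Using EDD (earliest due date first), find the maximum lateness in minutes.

EDD (increasing due date): T4 T5 T7 T2 T6 T8 T1 T3.
T4: 0→3, due 29, lateness -26
T5: 3→13, due 30, lateness -17
T7: 13→29, due 31, lateness -2
T2: 29→51, due 73, lateness -22
T6: 51→65, due 74, lateness -9
T8: 65→88, due 80, lateness 8
T1: 88→97, due 82, lateness 15
T3: 97→116, due 83, lateness 33
Maximum = 33.

33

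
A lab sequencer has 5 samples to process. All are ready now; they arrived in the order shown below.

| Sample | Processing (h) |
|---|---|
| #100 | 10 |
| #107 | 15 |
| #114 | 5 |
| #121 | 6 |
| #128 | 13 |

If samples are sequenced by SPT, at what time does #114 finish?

5

SPT (increasing processing time): #114 #121 #100 #128 #107.
#114: 0→5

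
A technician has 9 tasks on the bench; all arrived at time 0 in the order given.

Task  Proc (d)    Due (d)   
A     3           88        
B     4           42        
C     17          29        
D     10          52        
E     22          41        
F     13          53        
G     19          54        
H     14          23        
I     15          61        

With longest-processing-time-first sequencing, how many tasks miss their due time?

LPT (decreasing processing time): E G C I H F D B A.
E: 0→22, due 41, tardiness 0
G: 22→41, due 54, tardiness 0
C: 41→58, due 29, tardiness 29
I: 58→73, due 61, tardiness 12
H: 73→87, due 23, tardiness 64
F: 87→100, due 53, tardiness 47
D: 100→110, due 52, tardiness 58
B: 110→114, due 42, tardiness 72
A: 114→117, due 88, tardiness 29
Late tasks: 7.

7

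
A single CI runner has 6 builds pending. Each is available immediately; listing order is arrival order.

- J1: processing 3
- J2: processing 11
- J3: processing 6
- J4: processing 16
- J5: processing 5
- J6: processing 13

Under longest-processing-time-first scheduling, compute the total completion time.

LPT (decreasing processing time): J4 J6 J2 J3 J5 J1.
J4: 0→16
J6: 16→29
J2: 29→40
J3: 40→46
J5: 46→51
J1: 51→54
Sum = 16+29+40+46+51+54 = 236.

236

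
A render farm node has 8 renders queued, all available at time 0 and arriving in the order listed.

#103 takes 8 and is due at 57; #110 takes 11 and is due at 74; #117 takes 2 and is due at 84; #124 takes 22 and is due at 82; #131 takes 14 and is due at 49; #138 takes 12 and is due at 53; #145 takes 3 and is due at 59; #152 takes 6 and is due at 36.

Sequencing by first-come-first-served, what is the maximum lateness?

42

FIFO (arrival order): #103 #110 #117 #124 #131 #138 #145 #152.
#103: 0→8, due 57, lateness -49
#110: 8→19, due 74, lateness -55
#117: 19→21, due 84, lateness -63
#124: 21→43, due 82, lateness -39
#131: 43→57, due 49, lateness 8
#138: 57→69, due 53, lateness 16
#145: 69→72, due 59, lateness 13
#152: 72→78, due 36, lateness 42
Maximum = 42.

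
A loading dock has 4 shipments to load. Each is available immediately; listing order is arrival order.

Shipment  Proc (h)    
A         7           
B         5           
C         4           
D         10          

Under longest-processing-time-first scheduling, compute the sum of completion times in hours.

75

LPT (decreasing processing time): D A B C.
D: 0→10
A: 10→17
B: 17→22
C: 22→26
Sum = 10+17+22+26 = 75.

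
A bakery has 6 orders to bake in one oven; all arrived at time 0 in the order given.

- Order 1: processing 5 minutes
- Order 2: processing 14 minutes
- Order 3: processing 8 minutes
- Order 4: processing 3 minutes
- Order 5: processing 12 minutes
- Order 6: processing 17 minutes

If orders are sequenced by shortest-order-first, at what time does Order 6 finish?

SPT (increasing processing time): Order 4 Order 1 Order 3 Order 5 Order 2 Order 6.
Order 4: 0→3
Order 1: 3→8
Order 3: 8→16
Order 5: 16→28
Order 2: 28→42
Order 6: 42→59

59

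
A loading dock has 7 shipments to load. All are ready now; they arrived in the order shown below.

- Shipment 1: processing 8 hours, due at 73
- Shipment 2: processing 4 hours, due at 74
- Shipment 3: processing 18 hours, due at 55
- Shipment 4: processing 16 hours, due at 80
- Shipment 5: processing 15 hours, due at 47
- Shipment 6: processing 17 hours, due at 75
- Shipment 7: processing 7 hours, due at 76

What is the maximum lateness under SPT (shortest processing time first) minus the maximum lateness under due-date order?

SPT (increasing processing time): Shipment 2 Shipment 7 Shipment 1 Shipment 5 Shipment 4 Shipment 6 Shipment 3.
Shipment 2: 0→4, due 74, lateness -70
Shipment 7: 4→11, due 76, lateness -65
Shipment 1: 11→19, due 73, lateness -54
Shipment 5: 19→34, due 47, lateness -13
Shipment 4: 34→50, due 80, lateness -30
Shipment 6: 50→67, due 75, lateness -8
Shipment 3: 67→85, due 55, lateness 30
Maximum = 30.
EDD (increasing due date): Shipment 5 Shipment 3 Shipment 1 Shipment 2 Shipment 6 Shipment 7 Shipment 4.
Shipment 5: 0→15, due 47, lateness -32
Shipment 3: 15→33, due 55, lateness -22
Shipment 1: 33→41, due 73, lateness -32
Shipment 2: 41→45, due 74, lateness -29
Shipment 6: 45→62, due 75, lateness -13
Shipment 7: 62→69, due 76, lateness -7
Shipment 4: 69→85, due 80, lateness 5
Maximum = 5.
Difference = 30 − 5 = 25.

25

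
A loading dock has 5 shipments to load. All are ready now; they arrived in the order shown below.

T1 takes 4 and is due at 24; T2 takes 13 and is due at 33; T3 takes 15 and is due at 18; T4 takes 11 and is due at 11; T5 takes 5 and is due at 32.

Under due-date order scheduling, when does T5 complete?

35

EDD (increasing due date): T4 T3 T1 T5 T2.
T4: 0→11
T3: 11→26
T1: 26→30
T5: 30→35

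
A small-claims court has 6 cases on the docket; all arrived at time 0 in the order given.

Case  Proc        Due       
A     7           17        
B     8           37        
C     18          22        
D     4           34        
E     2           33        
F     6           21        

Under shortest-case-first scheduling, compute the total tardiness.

25

SPT (increasing processing time): E D F A B C.
E: 0→2, due 33, tardiness 0
D: 2→6, due 34, tardiness 0
F: 6→12, due 21, tardiness 0
A: 12→19, due 17, tardiness 2
B: 19→27, due 37, tardiness 0
C: 27→45, due 22, tardiness 23
Sum = 0+0+0+2+0+23 = 25.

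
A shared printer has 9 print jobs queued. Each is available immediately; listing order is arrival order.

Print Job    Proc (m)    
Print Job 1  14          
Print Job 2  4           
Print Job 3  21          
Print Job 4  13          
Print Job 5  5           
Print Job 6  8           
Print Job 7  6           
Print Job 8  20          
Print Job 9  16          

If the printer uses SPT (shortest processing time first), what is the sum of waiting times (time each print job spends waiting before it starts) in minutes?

289

SPT (increasing processing time): Print Job 2 Print Job 5 Print Job 7 Print Job 6 Print Job 4 Print Job 1 Print Job 9 Print Job 8 Print Job 3.
Print Job 2: waits 0, runs 0→4
Print Job 5: waits 4, runs 4→9
Print Job 7: waits 9, runs 9→15
Print Job 6: waits 15, runs 15→23
Print Job 4: waits 23, runs 23→36
Print Job 1: waits 36, runs 36→50
Print Job 9: waits 50, runs 50→66
Print Job 8: waits 66, runs 66→86
Print Job 3: waits 86, runs 86→107
Sum = 0+4+9+15+23+36+50+66+86 = 289.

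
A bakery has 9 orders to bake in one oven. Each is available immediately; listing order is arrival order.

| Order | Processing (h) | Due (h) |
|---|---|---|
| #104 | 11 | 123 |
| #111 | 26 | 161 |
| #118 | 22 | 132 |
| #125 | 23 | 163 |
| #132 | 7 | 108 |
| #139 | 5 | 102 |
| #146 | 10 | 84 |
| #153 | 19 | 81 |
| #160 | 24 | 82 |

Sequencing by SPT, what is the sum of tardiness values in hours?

39

SPT (increasing processing time): #139 #132 #146 #104 #153 #118 #125 #160 #111.
#139: 0→5, due 102, tardiness 0
#132: 5→12, due 108, tardiness 0
#146: 12→22, due 84, tardiness 0
#104: 22→33, due 123, tardiness 0
#153: 33→52, due 81, tardiness 0
#118: 52→74, due 132, tardiness 0
#125: 74→97, due 163, tardiness 0
#160: 97→121, due 82, tardiness 39
#111: 121→147, due 161, tardiness 0
Sum = 0+0+0+0+0+0+0+39+0 = 39.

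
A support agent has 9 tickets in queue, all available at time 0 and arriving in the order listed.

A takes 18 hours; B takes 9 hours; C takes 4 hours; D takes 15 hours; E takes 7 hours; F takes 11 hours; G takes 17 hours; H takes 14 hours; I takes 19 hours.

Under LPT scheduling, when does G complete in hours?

LPT (decreasing processing time): I A G D H F B E C.
I: 0→19
A: 19→37
G: 37→54

54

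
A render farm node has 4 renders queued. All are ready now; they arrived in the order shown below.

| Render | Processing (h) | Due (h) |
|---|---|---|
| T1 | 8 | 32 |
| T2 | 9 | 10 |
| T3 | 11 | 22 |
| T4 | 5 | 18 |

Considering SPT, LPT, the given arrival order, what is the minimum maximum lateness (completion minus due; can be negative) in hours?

12

SPT (increasing processing time): T4 T1 T2 T3.
T4: 0→5, due 18, lateness -13
T1: 5→13, due 32, lateness -19
T2: 13→22, due 10, lateness 12
T3: 22→33, due 22, lateness 11
Maximum = 12.
LPT (decreasing processing time): T3 T2 T1 T4.
T3: 0→11, due 22, lateness -11
T2: 11→20, due 10, lateness 10
T1: 20→28, due 32, lateness -4
T4: 28→33, due 18, lateness 15
Maximum = 15.
FIFO (arrival order): T1 T2 T3 T4.
T1: 0→8, due 32, lateness -24
T2: 8→17, due 10, lateness 7
T3: 17→28, due 22, lateness 6
T4: 28→33, due 18, lateness 15
Maximum = 15.
SPT 12, LPT 15, FIFO 15 → minimum 12.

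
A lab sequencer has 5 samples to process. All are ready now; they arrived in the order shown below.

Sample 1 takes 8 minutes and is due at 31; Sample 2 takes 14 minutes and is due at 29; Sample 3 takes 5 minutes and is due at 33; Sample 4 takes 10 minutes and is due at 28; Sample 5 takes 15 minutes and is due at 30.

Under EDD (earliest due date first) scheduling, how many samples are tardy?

3

EDD (increasing due date): Sample 4 Sample 2 Sample 5 Sample 1 Sample 3.
Sample 4: 0→10, due 28, tardiness 0
Sample 2: 10→24, due 29, tardiness 0
Sample 5: 24→39, due 30, tardiness 9
Sample 1: 39→47, due 31, tardiness 16
Sample 3: 47→52, due 33, tardiness 19
Late samples: 3.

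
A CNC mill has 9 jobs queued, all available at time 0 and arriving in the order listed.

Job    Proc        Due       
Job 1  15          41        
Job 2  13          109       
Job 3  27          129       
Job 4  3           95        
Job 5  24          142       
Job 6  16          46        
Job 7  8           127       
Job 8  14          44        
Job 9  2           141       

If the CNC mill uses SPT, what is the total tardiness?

SPT (increasing processing time): Job 9 Job 4 Job 7 Job 2 Job 8 Job 1 Job 6 Job 5 Job 3.
Job 9: 0→2, due 141, tardiness 0
Job 4: 2→5, due 95, tardiness 0
Job 7: 5→13, due 127, tardiness 0
Job 2: 13→26, due 109, tardiness 0
Job 8: 26→40, due 44, tardiness 0
Job 1: 40→55, due 41, tardiness 14
Job 6: 55→71, due 46, tardiness 25
Job 5: 71→95, due 142, tardiness 0
Job 3: 95→122, due 129, tardiness 0
Sum = 0+0+0+0+0+14+25+0+0 = 39.

39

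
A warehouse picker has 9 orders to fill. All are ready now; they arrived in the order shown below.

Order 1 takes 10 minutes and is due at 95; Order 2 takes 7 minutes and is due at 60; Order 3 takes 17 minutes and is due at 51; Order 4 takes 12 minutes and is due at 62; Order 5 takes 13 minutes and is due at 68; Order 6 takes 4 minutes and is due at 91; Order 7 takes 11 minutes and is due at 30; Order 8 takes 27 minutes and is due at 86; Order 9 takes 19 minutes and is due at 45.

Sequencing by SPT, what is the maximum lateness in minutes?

48

SPT (increasing processing time): Order 6 Order 2 Order 1 Order 7 Order 4 Order 5 Order 3 Order 9 Order 8.
Order 6: 0→4, due 91, lateness -87
Order 2: 4→11, due 60, lateness -49
Order 1: 11→21, due 95, lateness -74
Order 7: 21→32, due 30, lateness 2
Order 4: 32→44, due 62, lateness -18
Order 5: 44→57, due 68, lateness -11
Order 3: 57→74, due 51, lateness 23
Order 9: 74→93, due 45, lateness 48
Order 8: 93→120, due 86, lateness 34
Maximum = 48.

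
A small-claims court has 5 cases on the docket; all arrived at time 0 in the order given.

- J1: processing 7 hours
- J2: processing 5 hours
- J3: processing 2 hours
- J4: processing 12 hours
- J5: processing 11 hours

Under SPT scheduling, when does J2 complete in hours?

SPT (increasing processing time): J3 J2 J1 J5 J4.
J3: 0→2
J2: 2→7

7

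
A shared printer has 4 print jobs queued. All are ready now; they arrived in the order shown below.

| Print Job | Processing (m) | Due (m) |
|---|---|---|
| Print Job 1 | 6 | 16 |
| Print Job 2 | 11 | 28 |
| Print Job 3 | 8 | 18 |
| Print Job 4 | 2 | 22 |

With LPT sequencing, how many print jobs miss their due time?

3

LPT (decreasing processing time): Print Job 2 Print Job 3 Print Job 1 Print Job 4.
Print Job 2: 0→11, due 28, tardiness 0
Print Job 3: 11→19, due 18, tardiness 1
Print Job 1: 19→25, due 16, tardiness 9
Print Job 4: 25→27, due 22, tardiness 5
Late print jobs: 3.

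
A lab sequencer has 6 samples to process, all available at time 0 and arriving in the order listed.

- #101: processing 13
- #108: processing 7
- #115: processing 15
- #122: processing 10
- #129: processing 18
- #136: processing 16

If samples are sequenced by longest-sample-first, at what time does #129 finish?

LPT (decreasing processing time): #129 #136 #115 #101 #122 #108.
#129: 0→18

18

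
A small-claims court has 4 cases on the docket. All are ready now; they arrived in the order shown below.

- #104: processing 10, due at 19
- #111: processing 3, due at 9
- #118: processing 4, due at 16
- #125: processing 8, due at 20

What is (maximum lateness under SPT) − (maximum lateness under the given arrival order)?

1

SPT (increasing processing time): #111 #118 #125 #104.
#111: 0→3, due 9, lateness -6
#118: 3→7, due 16, lateness -9
#125: 7→15, due 20, lateness -5
#104: 15→25, due 19, lateness 6
Maximum = 6.
FIFO (arrival order): #104 #111 #118 #125.
#104: 0→10, due 19, lateness -9
#111: 10→13, due 9, lateness 4
#118: 13→17, due 16, lateness 1
#125: 17→25, due 20, lateness 5
Maximum = 5.
Difference = 6 − 5 = 1.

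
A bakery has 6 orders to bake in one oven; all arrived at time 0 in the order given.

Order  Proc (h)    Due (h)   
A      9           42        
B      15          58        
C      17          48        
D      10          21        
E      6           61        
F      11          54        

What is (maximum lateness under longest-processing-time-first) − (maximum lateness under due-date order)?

25

LPT (decreasing processing time): C B F D A E.
C: 0→17, due 48, lateness -31
B: 17→32, due 58, lateness -26
F: 32→43, due 54, lateness -11
D: 43→53, due 21, lateness 32
A: 53→62, due 42, lateness 20
E: 62→68, due 61, lateness 7
Maximum = 32.
EDD (increasing due date): D A C F B E.
D: 0→10, due 21, lateness -11
A: 10→19, due 42, lateness -23
C: 19→36, due 48, lateness -12
F: 36→47, due 54, lateness -7
B: 47→62, due 58, lateness 4
E: 62→68, due 61, lateness 7
Maximum = 7.
Difference = 32 − 7 = 25.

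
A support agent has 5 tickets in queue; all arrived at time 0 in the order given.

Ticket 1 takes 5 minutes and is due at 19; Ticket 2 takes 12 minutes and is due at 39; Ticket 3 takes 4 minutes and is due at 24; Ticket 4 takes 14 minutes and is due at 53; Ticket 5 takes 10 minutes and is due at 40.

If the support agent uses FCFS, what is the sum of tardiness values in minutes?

5

FIFO (arrival order): Ticket 1 Ticket 2 Ticket 3 Ticket 4 Ticket 5.
Ticket 1: 0→5, due 19, tardiness 0
Ticket 2: 5→17, due 39, tardiness 0
Ticket 3: 17→21, due 24, tardiness 0
Ticket 4: 21→35, due 53, tardiness 0
Ticket 5: 35→45, due 40, tardiness 5
Sum = 0+0+0+0+5 = 5.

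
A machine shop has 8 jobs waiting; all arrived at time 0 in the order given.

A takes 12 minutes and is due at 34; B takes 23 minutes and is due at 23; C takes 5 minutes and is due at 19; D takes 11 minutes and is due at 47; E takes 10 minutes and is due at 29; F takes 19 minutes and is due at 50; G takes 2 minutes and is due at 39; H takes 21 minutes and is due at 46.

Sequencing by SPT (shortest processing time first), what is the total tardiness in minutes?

129

SPT (increasing processing time): G C E D A F H B.
G: 0→2, due 39, tardiness 0
C: 2→7, due 19, tardiness 0
E: 7→17, due 29, tardiness 0
D: 17→28, due 47, tardiness 0
A: 28→40, due 34, tardiness 6
F: 40→59, due 50, tardiness 9
H: 59→80, due 46, tardiness 34
B: 80→103, due 23, tardiness 80
Sum = 0+0+0+0+6+9+34+80 = 129.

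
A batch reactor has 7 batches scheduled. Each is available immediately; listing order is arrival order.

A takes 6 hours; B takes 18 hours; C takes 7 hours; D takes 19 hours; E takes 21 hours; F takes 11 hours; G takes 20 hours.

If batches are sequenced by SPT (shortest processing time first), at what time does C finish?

13

SPT (increasing processing time): A C F B D G E.
A: 0→6
C: 6→13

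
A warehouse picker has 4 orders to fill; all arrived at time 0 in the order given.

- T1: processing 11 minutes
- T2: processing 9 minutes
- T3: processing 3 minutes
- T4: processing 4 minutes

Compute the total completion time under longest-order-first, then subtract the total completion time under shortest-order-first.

29

LPT (decreasing processing time): T1 T2 T4 T3.
T1: 0→11
T2: 11→20
T4: 20→24
T3: 24→27
Sum = 11+20+24+27 = 82.
SPT (increasing processing time): T3 T4 T2 T1.
T3: 0→3
T4: 3→7
T2: 7→16
T1: 16→27
Sum = 3+7+16+27 = 53.
Difference = 82 − 53 = 29.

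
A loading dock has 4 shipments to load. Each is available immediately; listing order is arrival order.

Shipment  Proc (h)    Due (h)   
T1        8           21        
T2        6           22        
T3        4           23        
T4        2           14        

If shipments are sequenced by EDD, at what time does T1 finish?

10

EDD (increasing due date): T4 T1 T2 T3.
T4: 0→2
T1: 2→10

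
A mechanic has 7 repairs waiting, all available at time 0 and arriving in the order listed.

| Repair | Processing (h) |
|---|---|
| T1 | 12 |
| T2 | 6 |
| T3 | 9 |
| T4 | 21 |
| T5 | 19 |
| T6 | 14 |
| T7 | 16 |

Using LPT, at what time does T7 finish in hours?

LPT (decreasing processing time): T4 T5 T7 T6 T1 T3 T2.
T4: 0→21
T5: 21→40
T7: 40→56

56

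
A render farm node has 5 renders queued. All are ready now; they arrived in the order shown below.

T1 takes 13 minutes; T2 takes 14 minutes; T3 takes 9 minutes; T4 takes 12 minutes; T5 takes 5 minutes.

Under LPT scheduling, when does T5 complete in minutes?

LPT (decreasing processing time): T2 T1 T4 T3 T5.
T2: 0→14
T1: 14→27
T4: 27→39
T3: 39→48
T5: 48→53

53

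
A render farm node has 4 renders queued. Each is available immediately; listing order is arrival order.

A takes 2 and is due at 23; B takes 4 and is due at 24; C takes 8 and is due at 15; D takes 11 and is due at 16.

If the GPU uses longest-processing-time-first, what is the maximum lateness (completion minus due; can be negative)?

LPT (decreasing processing time): D C B A.
D: 0→11, due 16, lateness -5
C: 11→19, due 15, lateness 4
B: 19→23, due 24, lateness -1
A: 23→25, due 23, lateness 2
Maximum = 4.

4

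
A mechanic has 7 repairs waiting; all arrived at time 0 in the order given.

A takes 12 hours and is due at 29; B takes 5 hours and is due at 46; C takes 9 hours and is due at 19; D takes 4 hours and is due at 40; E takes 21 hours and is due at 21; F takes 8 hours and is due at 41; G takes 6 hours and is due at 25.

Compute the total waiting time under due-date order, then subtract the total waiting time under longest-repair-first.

EDD (increasing due date): C E G A D F B.
C: waits 0, runs 0→9
E: waits 9, runs 9→30
G: waits 30, runs 30→36
A: waits 36, runs 36→48
D: waits 48, runs 48→52
F: waits 52, runs 52→60
B: waits 60, runs 60→65
Sum = 0+9+30+36+48+52+60 = 235.
LPT (decreasing processing time): E A C F G B D.
E: waits 0, runs 0→21
A: waits 21, runs 21→33
C: waits 33, runs 33→42
F: waits 42, runs 42→50
G: waits 50, runs 50→56
B: waits 56, runs 56→61
D: waits 61, runs 61→65
Sum = 0+21+33+42+50+56+61 = 263.
Difference = 235 − 263 = -28.

-28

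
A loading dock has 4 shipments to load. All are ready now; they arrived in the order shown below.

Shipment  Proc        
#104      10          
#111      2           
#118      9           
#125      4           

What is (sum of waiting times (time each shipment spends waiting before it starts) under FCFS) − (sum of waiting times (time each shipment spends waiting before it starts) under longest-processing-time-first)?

-9

FIFO (arrival order): #104 #111 #118 #125.
#104: waits 0, runs 0→10
#111: waits 10, runs 10→12
#118: waits 12, runs 12→21
#125: waits 21, runs 21→25
Sum = 0+10+12+21 = 43.
LPT (decreasing processing time): #104 #118 #125 #111.
#104: waits 0, runs 0→10
#118: waits 10, runs 10→19
#125: waits 19, runs 19→23
#111: waits 23, runs 23→25
Sum = 0+10+19+23 = 52.
Difference = 43 − 52 = -9.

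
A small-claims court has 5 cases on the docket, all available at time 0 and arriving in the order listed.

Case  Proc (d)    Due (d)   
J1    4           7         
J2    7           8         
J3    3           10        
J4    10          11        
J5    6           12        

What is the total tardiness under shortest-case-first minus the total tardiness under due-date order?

-6

SPT (increasing processing time): J3 J1 J5 J2 J4.
J3: 0→3, due 10, tardiness 0
J1: 3→7, due 7, tardiness 0
J5: 7→13, due 12, tardiness 1
J2: 13→20, due 8, tardiness 12
J4: 20→30, due 11, tardiness 19
Sum = 0+0+1+12+19 = 32.
EDD (increasing due date): J1 J2 J3 J4 J5.
J1: 0→4, due 7, tardiness 0
J2: 4→11, due 8, tardiness 3
J3: 11→14, due 10, tardiness 4
J4: 14→24, due 11, tardiness 13
J5: 24→30, due 12, tardiness 18
Sum = 0+3+4+13+18 = 38.
Difference = 32 − 38 = -6.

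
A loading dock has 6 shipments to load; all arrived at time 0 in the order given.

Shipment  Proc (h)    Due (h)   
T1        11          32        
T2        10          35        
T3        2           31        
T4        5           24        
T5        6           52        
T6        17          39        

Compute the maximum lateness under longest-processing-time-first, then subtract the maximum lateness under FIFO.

13

LPT (decreasing processing time): T6 T1 T2 T5 T4 T3.
T6: 0→17, due 39, lateness -22
T1: 17→28, due 32, lateness -4
T2: 28→38, due 35, lateness 3
T5: 38→44, due 52, lateness -8
T4: 44→49, due 24, lateness 25
T3: 49→51, due 31, lateness 20
Maximum = 25.
FIFO (arrival order): T1 T2 T3 T4 T5 T6.
T1: 0→11, due 32, lateness -21
T2: 11→21, due 35, lateness -14
T3: 21→23, due 31, lateness -8
T4: 23→28, due 24, lateness 4
T5: 28→34, due 52, lateness -18
T6: 34→51, due 39, lateness 12
Maximum = 12.
Difference = 25 − 12 = 13.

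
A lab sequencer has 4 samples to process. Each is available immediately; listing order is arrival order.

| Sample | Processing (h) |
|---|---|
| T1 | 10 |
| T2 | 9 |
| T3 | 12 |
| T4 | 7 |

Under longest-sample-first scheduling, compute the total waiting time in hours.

65

LPT (decreasing processing time): T3 T1 T2 T4.
T3: waits 0, runs 0→12
T1: waits 12, runs 12→22
T2: waits 22, runs 22→31
T4: waits 31, runs 31→38
Sum = 0+12+22+31 = 65.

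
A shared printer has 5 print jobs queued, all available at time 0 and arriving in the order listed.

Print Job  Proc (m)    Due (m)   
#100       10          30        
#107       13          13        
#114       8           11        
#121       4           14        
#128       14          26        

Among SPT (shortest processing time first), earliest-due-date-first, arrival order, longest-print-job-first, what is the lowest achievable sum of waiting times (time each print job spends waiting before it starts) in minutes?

SPT (increasing processing time): #121 #114 #100 #107 #128.
#121: waits 0, runs 0→4
#114: waits 4, runs 4→12
#100: waits 12, runs 12→22
#107: waits 22, runs 22→35
#128: waits 35, runs 35→49
Sum = 0+4+12+22+35 = 73.
EDD (increasing due date): #114 #107 #121 #128 #100.
#114: waits 0, runs 0→8
#107: waits 8, runs 8→21
#121: waits 21, runs 21→25
#128: waits 25, runs 25→39
#100: waits 39, runs 39→49
Sum = 0+8+21+25+39 = 93.
FIFO (arrival order): #100 #107 #114 #121 #128.
#100: waits 0, runs 0→10
#107: waits 10, runs 10→23
#114: waits 23, runs 23→31
#121: waits 31, runs 31→35
#128: waits 35, runs 35→49
Sum = 0+10+23+31+35 = 99.
LPT (decreasing processing time): #128 #107 #100 #114 #121.
#128: waits 0, runs 0→14
#107: waits 14, runs 14→27
#100: waits 27, runs 27→37
#114: waits 37, runs 37→45
#121: waits 45, runs 45→49
Sum = 0+14+27+37+45 = 123.
SPT 73, EDD 93, FIFO 99, LPT 123 → minimum 73.

73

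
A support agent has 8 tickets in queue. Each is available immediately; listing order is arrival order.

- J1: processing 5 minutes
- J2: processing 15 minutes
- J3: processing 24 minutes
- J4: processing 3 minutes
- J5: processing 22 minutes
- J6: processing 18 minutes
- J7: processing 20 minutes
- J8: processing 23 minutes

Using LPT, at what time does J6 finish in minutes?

LPT (decreasing processing time): J3 J8 J5 J7 J6 J2 J1 J4.
J3: 0→24
J8: 24→47
J5: 47→69
J7: 69→89
J6: 89→107

107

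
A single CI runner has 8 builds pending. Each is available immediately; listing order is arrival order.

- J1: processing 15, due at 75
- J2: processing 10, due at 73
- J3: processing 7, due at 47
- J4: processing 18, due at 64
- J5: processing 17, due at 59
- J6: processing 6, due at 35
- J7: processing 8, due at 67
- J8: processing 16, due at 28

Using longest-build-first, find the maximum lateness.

62

LPT (decreasing processing time): J4 J5 J8 J1 J2 J7 J3 J6.
J4: 0→18, due 64, lateness -46
J5: 18→35, due 59, lateness -24
J8: 35→51, due 28, lateness 23
J1: 51→66, due 75, lateness -9
J2: 66→76, due 73, lateness 3
J7: 76→84, due 67, lateness 17
J3: 84→91, due 47, lateness 44
J6: 91→97, due 35, lateness 62
Maximum = 62.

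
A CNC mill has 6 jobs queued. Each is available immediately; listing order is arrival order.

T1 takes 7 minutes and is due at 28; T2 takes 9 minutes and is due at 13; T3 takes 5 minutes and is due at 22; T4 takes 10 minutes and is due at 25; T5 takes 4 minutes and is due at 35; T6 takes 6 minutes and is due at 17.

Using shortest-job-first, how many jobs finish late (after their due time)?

SPT (increasing processing time): T5 T3 T6 T1 T2 T4.
T5: 0→4, due 35, tardiness 0
T3: 4→9, due 22, tardiness 0
T6: 9→15, due 17, tardiness 0
T1: 15→22, due 28, tardiness 0
T2: 22→31, due 13, tardiness 18
T4: 31→41, due 25, tardiness 16
Late jobs: 2.

2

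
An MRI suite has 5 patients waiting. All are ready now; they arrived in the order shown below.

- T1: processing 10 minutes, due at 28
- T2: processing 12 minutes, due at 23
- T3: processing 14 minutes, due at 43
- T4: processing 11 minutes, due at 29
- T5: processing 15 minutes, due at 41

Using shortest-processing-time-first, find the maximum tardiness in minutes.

21

SPT (increasing processing time): T1 T4 T2 T3 T5.
T1: 0→10, due 28, tardiness 0
T4: 10→21, due 29, tardiness 0
T2: 21→33, due 23, tardiness 10
T3: 33→47, due 43, tardiness 4
T5: 47→62, due 41, tardiness 21
Maximum = 21.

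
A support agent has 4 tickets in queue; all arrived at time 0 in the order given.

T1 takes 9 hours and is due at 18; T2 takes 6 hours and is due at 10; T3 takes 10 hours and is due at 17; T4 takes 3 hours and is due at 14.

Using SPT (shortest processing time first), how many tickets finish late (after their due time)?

1

SPT (increasing processing time): T4 T2 T1 T3.
T4: 0→3, due 14, tardiness 0
T2: 3→9, due 10, tardiness 0
T1: 9→18, due 18, tardiness 0
T3: 18→28, due 17, tardiness 11
Late tickets: 1.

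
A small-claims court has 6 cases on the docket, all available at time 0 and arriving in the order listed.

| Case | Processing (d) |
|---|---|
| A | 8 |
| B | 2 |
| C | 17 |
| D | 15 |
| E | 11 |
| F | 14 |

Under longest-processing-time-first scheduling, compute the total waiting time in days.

LPT (decreasing processing time): C D F E A B.
C: waits 0, runs 0→17
D: waits 17, runs 17→32
F: waits 32, runs 32→46
E: waits 46, runs 46→57
A: waits 57, runs 57→65
B: waits 65, runs 65→67
Sum = 0+17+32+46+57+65 = 217.

217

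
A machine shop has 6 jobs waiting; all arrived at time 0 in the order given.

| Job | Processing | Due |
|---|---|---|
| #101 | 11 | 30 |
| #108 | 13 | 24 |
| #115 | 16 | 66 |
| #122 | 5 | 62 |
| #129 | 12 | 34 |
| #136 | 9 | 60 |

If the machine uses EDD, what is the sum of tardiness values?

EDD (increasing due date): #108 #101 #129 #136 #122 #115.
#108: 0→13, due 24, tardiness 0
#101: 13→24, due 30, tardiness 0
#129: 24→36, due 34, tardiness 2
#136: 36→45, due 60, tardiness 0
#122: 45→50, due 62, tardiness 0
#115: 50→66, due 66, tardiness 0
Sum = 0+0+2+0+0+0 = 2.

2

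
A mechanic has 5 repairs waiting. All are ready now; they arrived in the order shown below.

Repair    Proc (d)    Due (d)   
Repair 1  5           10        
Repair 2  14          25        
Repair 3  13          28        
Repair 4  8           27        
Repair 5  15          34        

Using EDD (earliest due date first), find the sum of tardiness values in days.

EDD (increasing due date): Repair 1 Repair 2 Repair 4 Repair 3 Repair 5.
Repair 1: 0→5, due 10, tardiness 0
Repair 2: 5→19, due 25, tardiness 0
Repair 4: 19→27, due 27, tardiness 0
Repair 3: 27→40, due 28, tardiness 12
Repair 5: 40→55, due 34, tardiness 21
Sum = 0+0+0+12+21 = 33.

33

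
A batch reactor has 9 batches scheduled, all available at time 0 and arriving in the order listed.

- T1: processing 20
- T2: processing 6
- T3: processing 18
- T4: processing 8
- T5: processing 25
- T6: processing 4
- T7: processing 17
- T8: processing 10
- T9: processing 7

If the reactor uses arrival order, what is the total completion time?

FIFO (arrival order): T1 T2 T3 T4 T5 T6 T7 T8 T9.
T1: 0→20
T2: 20→26
T3: 26→44
T4: 44→52
T5: 52→77
T6: 77→81
T7: 81→98
T8: 98→108
T9: 108→115
Sum = 20+26+44+52+77+81+98+108+115 = 621.

621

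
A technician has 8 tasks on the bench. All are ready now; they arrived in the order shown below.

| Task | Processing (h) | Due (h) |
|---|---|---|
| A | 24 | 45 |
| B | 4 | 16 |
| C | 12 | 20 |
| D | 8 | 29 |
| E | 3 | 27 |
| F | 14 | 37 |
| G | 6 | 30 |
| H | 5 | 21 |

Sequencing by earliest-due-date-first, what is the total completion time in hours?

EDD (increasing due date): B C H E D G F A.
B: 0→4
C: 4→16
H: 16→21
E: 21→24
D: 24→32
G: 32→38
F: 38→52
A: 52→76
Sum = 4+16+21+24+32+38+52+76 = 263.

263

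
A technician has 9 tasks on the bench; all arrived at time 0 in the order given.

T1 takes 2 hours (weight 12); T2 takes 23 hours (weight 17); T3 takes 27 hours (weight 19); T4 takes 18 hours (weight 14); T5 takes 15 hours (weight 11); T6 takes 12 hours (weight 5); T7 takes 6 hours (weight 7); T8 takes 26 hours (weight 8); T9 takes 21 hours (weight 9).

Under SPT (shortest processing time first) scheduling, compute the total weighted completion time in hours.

SPT (increasing processing time): T1 T7 T6 T5 T4 T9 T2 T8 T3.
T1: finishes 2, weight 12, w·C = 24
T7: finishes 8, weight 7, w·C = 56
T6: finishes 20, weight 5, w·C = 100
T5: finishes 35, weight 11, w·C = 385
T4: finishes 53, weight 14, w·C = 742
T9: finishes 74, weight 9, w·C = 666
T2: finishes 97, weight 17, w·C = 1649
T8: finishes 123, weight 8, w·C = 984
T3: finishes 150, weight 19, w·C = 2850
Sum = 24+56+100+385+742+666+1649+984+2850 = 7456.

7456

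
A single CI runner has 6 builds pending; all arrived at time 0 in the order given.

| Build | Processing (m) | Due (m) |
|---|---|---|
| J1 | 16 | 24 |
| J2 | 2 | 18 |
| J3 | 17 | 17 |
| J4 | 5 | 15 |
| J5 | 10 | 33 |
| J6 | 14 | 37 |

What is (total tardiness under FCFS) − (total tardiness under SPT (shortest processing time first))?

17

FIFO (arrival order): J1 J2 J3 J4 J5 J6.
J1: 0→16, due 24, tardiness 0
J2: 16→18, due 18, tardiness 0
J3: 18→35, due 17, tardiness 18
J4: 35→40, due 15, tardiness 25
J5: 40→50, due 33, tardiness 17
J6: 50→64, due 37, tardiness 27
Sum = 0+0+18+25+17+27 = 87.
SPT (increasing processing time): J2 J4 J5 J6 J1 J3.
J2: 0→2, due 18, tardiness 0
J4: 2→7, due 15, tardiness 0
J5: 7→17, due 33, tardiness 0
J6: 17→31, due 37, tardiness 0
J1: 31→47, due 24, tardiness 23
J3: 47→64, due 17, tardiness 47
Sum = 0+0+0+0+23+47 = 70.
Difference = 87 − 70 = 17.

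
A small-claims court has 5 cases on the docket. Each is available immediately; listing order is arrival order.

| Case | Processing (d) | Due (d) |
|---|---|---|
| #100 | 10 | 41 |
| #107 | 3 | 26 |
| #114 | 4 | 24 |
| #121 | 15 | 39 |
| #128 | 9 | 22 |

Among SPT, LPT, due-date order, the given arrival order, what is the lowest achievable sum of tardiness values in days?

SPT (increasing processing time): #107 #114 #128 #100 #121.
#107: 0→3, due 26, tardiness 0
#114: 3→7, due 24, tardiness 0
#128: 7→16, due 22, tardiness 0
#100: 16→26, due 41, tardiness 0
#121: 26→41, due 39, tardiness 2
Sum = 0+0+0+0+2 = 2.
LPT (decreasing processing time): #121 #100 #128 #114 #107.
#121: 0→15, due 39, tardiness 0
#100: 15→25, due 41, tardiness 0
#128: 25→34, due 22, tardiness 12
#114: 34→38, due 24, tardiness 14
#107: 38→41, due 26, tardiness 15
Sum = 0+0+12+14+15 = 41.
EDD (increasing due date): #128 #114 #107 #121 #100.
#128: 0→9, due 22, tardiness 0
#114: 9→13, due 24, tardiness 0
#107: 13→16, due 26, tardiness 0
#121: 16→31, due 39, tardiness 0
#100: 31→41, due 41, tardiness 0
Sum = 0+0+0+0+0 = 0.
FIFO (arrival order): #100 #107 #114 #121 #128.
#100: 0→10, due 41, tardiness 0
#107: 10→13, due 26, tardiness 0
#114: 13→17, due 24, tardiness 0
#121: 17→32, due 39, tardiness 0
#128: 32→41, due 22, tardiness 19
Sum = 0+0+0+0+19 = 19.
SPT 2, LPT 41, EDD 0, FIFO 19 → minimum 0.

0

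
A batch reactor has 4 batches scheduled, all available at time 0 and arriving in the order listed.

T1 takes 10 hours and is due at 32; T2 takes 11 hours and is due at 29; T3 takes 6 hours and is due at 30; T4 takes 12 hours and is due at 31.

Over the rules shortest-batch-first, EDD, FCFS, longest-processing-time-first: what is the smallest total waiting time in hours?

SPT (increasing processing time): T3 T1 T2 T4.
T3: waits 0, runs 0→6
T1: waits 6, runs 6→16
T2: waits 16, runs 16→27
T4: waits 27, runs 27→39
Sum = 0+6+16+27 = 49.
EDD (increasing due date): T2 T3 T4 T1.
T2: waits 0, runs 0→11
T3: waits 11, runs 11→17
T4: waits 17, runs 17→29
T1: waits 29, runs 29→39
Sum = 0+11+17+29 = 57.
FIFO (arrival order): T1 T2 T3 T4.
T1: waits 0, runs 0→10
T2: waits 10, runs 10→21
T3: waits 21, runs 21→27
T4: waits 27, runs 27→39
Sum = 0+10+21+27 = 58.
LPT (decreasing processing time): T4 T2 T1 T3.
T4: waits 0, runs 0→12
T2: waits 12, runs 12→23
T1: waits 23, runs 23→33
T3: waits 33, runs 33→39
Sum = 0+12+23+33 = 68.
SPT 49, EDD 57, FIFO 58, LPT 68 → minimum 49.

49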